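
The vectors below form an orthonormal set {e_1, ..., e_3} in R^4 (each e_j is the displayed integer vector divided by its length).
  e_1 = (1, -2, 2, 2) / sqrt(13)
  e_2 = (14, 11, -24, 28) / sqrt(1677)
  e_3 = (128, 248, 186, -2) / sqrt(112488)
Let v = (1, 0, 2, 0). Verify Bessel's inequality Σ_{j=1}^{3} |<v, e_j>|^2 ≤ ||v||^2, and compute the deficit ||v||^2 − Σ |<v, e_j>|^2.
Σ |<v, e_j>|^2 = 527/109; ||v||^2 = 5; deficit = 18/109

Write each e_j = u_j / sqrt(<u_j, u_j>) where u_j is the displayed integer vector. Then <v, e_j> = <v, u_j> / sqrt(<u_j, u_j>), so |<v, e_j>|^2 = <v, u_j>^2 / <u_j, u_j>.
Coefficients: <v, e_1> = 5/sqrt(13), <v, e_2> = -34/sqrt(1677), <v, e_3> = 500/sqrt(112488).
Square and sum: Σ |<v, e_j>|^2 = 527/109.
Compute ||v||^2 = v·v = 5.
Deficit = 5 − 527/109 = 18/109 ≥ 0, confirming Bessel's inequality. (The deficit equals ||v − Σ <v,e_j> e_j||^2, the squared distance from v to span{e_j}.)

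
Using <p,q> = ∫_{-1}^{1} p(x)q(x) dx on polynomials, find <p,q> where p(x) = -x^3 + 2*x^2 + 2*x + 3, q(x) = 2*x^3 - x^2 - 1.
<p,q> = -956/105

Expand the product: p(x)·q(x) = -2*x^6 + 5*x^5 + 2*x^4 + 5*x^3 - 5*x^2 - 2*x - 3.
∫_{-1}^{1} of each monomial x^k gives [2/(k+1) if k even, 0 if k odd]. Integrating term-by-term (or equivalently evaluating the antiderivative F(x) = -2*x^7/7 + 5*x^6/6 + 2*x^5/5 + 5*x^4/4 - 5*x^3/3 - x^2 - 3*x at the endpoints):
  F(1) − F(−1) = -1457/420 − (789/140) = -956/105.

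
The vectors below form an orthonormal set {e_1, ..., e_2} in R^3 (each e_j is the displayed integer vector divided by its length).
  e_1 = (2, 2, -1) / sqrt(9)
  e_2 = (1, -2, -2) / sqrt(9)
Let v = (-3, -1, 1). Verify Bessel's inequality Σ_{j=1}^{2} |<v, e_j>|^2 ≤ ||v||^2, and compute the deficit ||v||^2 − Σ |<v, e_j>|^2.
Σ |<v, e_j>|^2 = 10; ||v||^2 = 11; deficit = 1

Write each e_j = u_j / sqrt(<u_j, u_j>) where u_j is the displayed integer vector. Then <v, e_j> = <v, u_j> / sqrt(<u_j, u_j>), so |<v, e_j>|^2 = <v, u_j>^2 / <u_j, u_j>.
Coefficients: <v, e_1> = -9/sqrt(9), <v, e_2> = -3/sqrt(9).
Square and sum: Σ |<v, e_j>|^2 = 10.
Compute ||v||^2 = v·v = 11.
Deficit = 11 − 10 = 1 ≥ 0, confirming Bessel's inequality. (The deficit equals ||v − Σ <v,e_j> e_j||^2, the squared distance from v to span{e_j}.)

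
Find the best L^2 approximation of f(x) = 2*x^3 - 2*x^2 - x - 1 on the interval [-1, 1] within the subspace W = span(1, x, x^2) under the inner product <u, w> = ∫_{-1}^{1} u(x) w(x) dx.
g(x) = -2*x^2 + x/5 - 1

The best approximation g ∈ W is the orthogonal projection of f onto W. Writing g = a_0 + a_1 x + a_2 x^2, the coefficients solve the normal equations G · a = b where
  G_{ij} = <φ_i, φ_j> and b_i = <f, φ_i>, with φ_0 = 1, φ_1 = x, φ_2 = x^2.
G =
  [2, 0, 2/3]
  [0, 2/3, 0]
  [2/3, 0, 2/5],
b = (-10/3, 2/15, -22/15).
Solving gives a_0 = -1, a_1 = 1/5, a_2 = -2, so
  g(x) = -2*x^2 + x/5 - 1.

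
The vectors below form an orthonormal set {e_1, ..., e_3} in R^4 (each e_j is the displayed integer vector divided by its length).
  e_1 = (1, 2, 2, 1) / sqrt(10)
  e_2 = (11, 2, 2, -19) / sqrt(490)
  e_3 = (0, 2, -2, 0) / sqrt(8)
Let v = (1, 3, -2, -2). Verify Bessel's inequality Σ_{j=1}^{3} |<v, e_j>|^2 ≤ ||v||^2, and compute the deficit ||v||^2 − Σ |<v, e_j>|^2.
Σ |<v, e_j>|^2 = 1755/98; ||v||^2 = 18; deficit = 9/98

Write each e_j = u_j / sqrt(<u_j, u_j>) where u_j is the displayed integer vector. Then <v, e_j> = <v, u_j> / sqrt(<u_j, u_j>), so |<v, e_j>|^2 = <v, u_j>^2 / <u_j, u_j>.
Coefficients: <v, e_1> = 1/sqrt(10), <v, e_2> = 51/sqrt(490), <v, e_3> = 10/sqrt(8).
Square and sum: Σ |<v, e_j>|^2 = 1755/98.
Compute ||v||^2 = v·v = 18.
Deficit = 18 − 1755/98 = 9/98 ≥ 0, confirming Bessel's inequality. (The deficit equals ||v − Σ <v,e_j> e_j||^2, the squared distance from v to span{e_j}.)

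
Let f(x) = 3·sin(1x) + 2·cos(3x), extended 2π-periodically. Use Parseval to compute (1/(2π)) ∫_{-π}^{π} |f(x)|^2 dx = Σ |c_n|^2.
Σ |c_n|^2 = 13/2

Expand |f|^2 and use orthogonality of {sin(nx), cos(mx)} on [-π, π]:
  ∫_{-π}^{π} sin(nx)^2 dx = π, ∫ cos(mx)^2 dx = π, and cross terms integrate to 0.
So ∫_{-π}^{π} f(x)^2 dx = 3^2 · π + 2^2 · π = (9 + 4)π.
Divide by 2π: (9 + 4)/2 = 13/2.
By Parseval, this equals Σ |c_n|^2.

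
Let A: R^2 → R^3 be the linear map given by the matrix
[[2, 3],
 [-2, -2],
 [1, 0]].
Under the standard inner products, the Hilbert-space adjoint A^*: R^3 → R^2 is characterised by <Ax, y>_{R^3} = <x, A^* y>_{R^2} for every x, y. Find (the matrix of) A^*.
A^* = A^T =
[[2, -2, 1],
 [3, -2, 0]]

For real matrices with standard dot products, the defining identity <Ax, y> = <x, A^* y> gives (Ax)^T y = x^T (A^*) y, i.e. x^T A^T y = x^T (A^*) y. Since this holds for all x, y, we must have A^* = A^T. Therefore
A^* =
[[2, -2, 1],
 [3, -2, 0]].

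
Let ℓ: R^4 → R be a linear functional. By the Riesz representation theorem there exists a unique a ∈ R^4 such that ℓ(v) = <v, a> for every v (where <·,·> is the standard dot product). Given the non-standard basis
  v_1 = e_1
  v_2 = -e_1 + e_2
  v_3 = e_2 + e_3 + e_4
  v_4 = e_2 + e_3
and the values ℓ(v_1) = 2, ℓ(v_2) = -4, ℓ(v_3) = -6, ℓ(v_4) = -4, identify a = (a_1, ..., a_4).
a = (2, -2, -2, -2)

Write a = (a_1, ..., a_4) in the standard basis. For each basis vector v_i, ℓ(v_i) = <v_i, a> is a linear equation in the a_j's. Collect the n equations into a matrix system V a = ℓ, where row i of V is v_i (expressed in the standard basis). Since V is invertible (lower-triangular with 1s on the diagonal, up to permutation), solve by back-substitution:
  V =
[[1, 0, 0, 0],
 [-1, 1, 0, 0],
 [0, 1, 1, 1],
 [0, 1, 1, 0]]
  V a = (2, -4, -6, -4)
Solving gives a = (2, -2, -2, -2).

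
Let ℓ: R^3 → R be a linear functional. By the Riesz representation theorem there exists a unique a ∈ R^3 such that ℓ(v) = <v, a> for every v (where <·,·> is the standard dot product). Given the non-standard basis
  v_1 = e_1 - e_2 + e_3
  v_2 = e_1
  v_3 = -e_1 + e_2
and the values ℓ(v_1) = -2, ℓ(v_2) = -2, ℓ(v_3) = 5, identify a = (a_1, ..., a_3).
a = (-2, 3, 3)

Write a = (a_1, ..., a_3) in the standard basis. For each basis vector v_i, ℓ(v_i) = <v_i, a> is a linear equation in the a_j's. Collect the n equations into a matrix system V a = ℓ, where row i of V is v_i (expressed in the standard basis). Since V is invertible (lower-triangular with 1s on the diagonal, up to permutation), solve by back-substitution:
  V =
[[1, -1, 1],
 [1, 0, 0],
 [-1, 1, 0]]
  V a = (-2, -2, 5)
Solving gives a = (-2, 3, 3).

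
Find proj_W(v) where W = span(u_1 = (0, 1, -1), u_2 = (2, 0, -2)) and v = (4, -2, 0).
proj_W(v) = (10/3, -8/3, -2/3)

Set up U = [u_1 | ... | u_2] ∈ R^(3×2). The projector onto W = col(U) is P = U (U^T U)^(-1) U^T.
Compute U^T U =
  [2, 2]
  [2, 8],
and U^T v = (-2, 8).
Solve U^T U · c = U^T v for the coefficients: c = (-8/3, 5/3). The projection is proj_W(v) = U c.
Check: (v - proj_W(v)) · u_1 = 0  (should be 0).
Check: (v - proj_W(v)) · u_2 = 0  (should be 0).
Result: proj_W(v) = (10/3, -8/3, -2/3).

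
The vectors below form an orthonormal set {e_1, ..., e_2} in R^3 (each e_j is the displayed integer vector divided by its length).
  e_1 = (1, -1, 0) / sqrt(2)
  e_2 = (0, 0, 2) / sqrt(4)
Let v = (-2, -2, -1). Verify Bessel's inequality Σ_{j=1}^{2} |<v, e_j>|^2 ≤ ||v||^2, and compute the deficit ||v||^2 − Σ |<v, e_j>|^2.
Σ |<v, e_j>|^2 = 1; ||v||^2 = 9; deficit = 8

Write each e_j = u_j / sqrt(<u_j, u_j>) where u_j is the displayed integer vector. Then <v, e_j> = <v, u_j> / sqrt(<u_j, u_j>), so |<v, e_j>|^2 = <v, u_j>^2 / <u_j, u_j>.
Coefficients: <v, e_1> = 0/sqrt(2), <v, e_2> = -2/sqrt(4).
Square and sum: Σ |<v, e_j>|^2 = 1.
Compute ||v||^2 = v·v = 9.
Deficit = 9 − 1 = 8 ≥ 0, confirming Bessel's inequality. (The deficit equals ||v − Σ <v,e_j> e_j||^2, the squared distance from v to span{e_j}.)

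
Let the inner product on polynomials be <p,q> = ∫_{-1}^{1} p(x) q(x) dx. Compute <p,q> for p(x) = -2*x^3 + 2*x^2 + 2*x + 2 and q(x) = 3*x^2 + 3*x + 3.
<p,q> = 24

Expand the product: p(x)·q(x) = -6*x^5 + 6*x^3 + 18*x^2 + 12*x + 6.
∫_{-1}^{1} of each monomial x^k gives [2/(k+1) if k even, 0 if k odd]. Integrating term-by-term (or equivalently evaluating the antiderivative F(x) = -x^6 + 3*x^4/2 + 6*x^3 + 6*x^2 + 6*x at the endpoints):
  F(1) − F(−1) = 37/2 − (-11/2) = 24.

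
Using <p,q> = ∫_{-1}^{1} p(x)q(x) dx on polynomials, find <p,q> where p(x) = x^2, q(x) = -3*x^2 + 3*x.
<p,q> = -6/5

Expand the product: p(x)·q(x) = -3*x^4 + 3*x^3.
∫_{-1}^{1} of each monomial x^k gives [2/(k+1) if k even, 0 if k odd]. Integrating term-by-term (or equivalently evaluating the antiderivative F(x) = -3*x^5/5 + 3*x^4/4 at the endpoints):
  F(1) − F(−1) = 3/20 − (27/20) = -6/5.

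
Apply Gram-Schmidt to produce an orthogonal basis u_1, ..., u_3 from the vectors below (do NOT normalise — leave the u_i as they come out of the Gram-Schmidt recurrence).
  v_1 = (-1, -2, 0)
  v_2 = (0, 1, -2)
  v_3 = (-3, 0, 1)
Orthogonal basis:
  u_1 = (-1, -2, 0)
  u_2 = (-2/5, 1/5, -2)
  u_3 = (-52/21, 26/21, 13/21)

Apply the Gram-Schmidt recurrence
  u_1 = v_1
  u_i = v_i − Σ_{j<i} ((v_i · u_j) / (u_j · u_j)) · u_j.

Step by step this gives:
  u_1 = (-1, -2, 0)
  u_2 = (-2/5, 1/5, -2)
  u_3 = (-52/21, 26/21, 13/21)

Orthogonality check:
  u_2 · u_1 = 0 (should be 0)
  u_3 · u_1 = 0 (should be 0)
  u_3 · u_2 = 0 (should be 0)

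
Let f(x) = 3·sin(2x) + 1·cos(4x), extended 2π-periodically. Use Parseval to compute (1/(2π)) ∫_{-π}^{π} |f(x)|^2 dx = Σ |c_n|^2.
Σ |c_n|^2 = 5

Expand |f|^2 and use orthogonality of {sin(nx), cos(mx)} on [-π, π]:
  ∫_{-π}^{π} sin(nx)^2 dx = π, ∫ cos(mx)^2 dx = π, and cross terms integrate to 0.
So ∫_{-π}^{π} f(x)^2 dx = 3^2 · π + 1^2 · π = (9 + 1)π.
Divide by 2π: (9 + 1)/2 = 5.
By Parseval, this equals Σ |c_n|^2.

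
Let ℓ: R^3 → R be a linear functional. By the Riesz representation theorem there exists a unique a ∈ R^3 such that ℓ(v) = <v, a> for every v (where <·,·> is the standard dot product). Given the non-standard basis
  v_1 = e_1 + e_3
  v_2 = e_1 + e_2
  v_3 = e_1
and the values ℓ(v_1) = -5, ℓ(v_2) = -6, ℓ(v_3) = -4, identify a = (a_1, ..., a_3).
a = (-4, -2, -1)

Write a = (a_1, ..., a_3) in the standard basis. For each basis vector v_i, ℓ(v_i) = <v_i, a> is a linear equation in the a_j's. Collect the n equations into a matrix system V a = ℓ, where row i of V is v_i (expressed in the standard basis). Since V is invertible (lower-triangular with 1s on the diagonal, up to permutation), solve by back-substitution:
  V =
[[1, 0, 1],
 [1, 1, 0],
 [1, 0, 0]]
  V a = (-5, -6, -4)
Solving gives a = (-4, -2, -1).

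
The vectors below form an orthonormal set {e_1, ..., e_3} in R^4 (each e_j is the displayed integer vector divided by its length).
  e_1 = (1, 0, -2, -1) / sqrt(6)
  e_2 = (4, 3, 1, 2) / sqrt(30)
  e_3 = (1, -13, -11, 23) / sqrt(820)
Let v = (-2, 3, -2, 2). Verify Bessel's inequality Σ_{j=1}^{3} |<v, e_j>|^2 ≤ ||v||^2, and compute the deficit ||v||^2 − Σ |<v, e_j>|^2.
Σ |<v, e_j>|^2 = 195/164; ||v||^2 = 21; deficit = 3249/164

Write each e_j = u_j / sqrt(<u_j, u_j>) where u_j is the displayed integer vector. Then <v, e_j> = <v, u_j> / sqrt(<u_j, u_j>), so |<v, e_j>|^2 = <v, u_j>^2 / <u_j, u_j>.
Coefficients: <v, e_1> = 0/sqrt(6), <v, e_2> = 3/sqrt(30), <v, e_3> = 27/sqrt(820).
Square and sum: Σ |<v, e_j>|^2 = 195/164.
Compute ||v||^2 = v·v = 21.
Deficit = 21 − 195/164 = 3249/164 ≥ 0, confirming Bessel's inequality. (The deficit equals ||v − Σ <v,e_j> e_j||^2, the squared distance from v to span{e_j}.)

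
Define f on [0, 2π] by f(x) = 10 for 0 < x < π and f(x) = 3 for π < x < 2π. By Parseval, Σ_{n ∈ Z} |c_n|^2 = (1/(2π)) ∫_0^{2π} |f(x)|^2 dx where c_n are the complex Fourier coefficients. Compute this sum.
Σ |c_n|^2 = 109/2

Parseval equates the L^2 energy of f (normalised by 1/(2π)) with the ℓ^2 sum of its Fourier coefficients: (1/(2π)) ∫_0^{2π} |f|^2 = Σ |c_n|^2.
Compute the left side: (1/(2π)) [∫_0^π 10^2 dx + ∫_π^{2π} 3^2 dx] = (1/(2π)) · (100π + 9π) = (100 + 9)/2 = 109/2.
So Σ_{n ∈ Z} |c_n|^2 = 109/2.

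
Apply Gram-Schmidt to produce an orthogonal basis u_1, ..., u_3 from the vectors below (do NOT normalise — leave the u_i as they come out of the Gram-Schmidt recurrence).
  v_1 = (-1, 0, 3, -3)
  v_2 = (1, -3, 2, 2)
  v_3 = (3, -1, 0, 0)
Orthogonal basis:
  u_1 = (-1, 0, 3, -3)
  u_2 = (18/19, -3, 41/19, 35/19)
  u_3 = (864/341, -8/341, -78/341, -366/341)

Apply the Gram-Schmidt recurrence
  u_1 = v_1
  u_i = v_i − Σ_{j<i} ((v_i · u_j) / (u_j · u_j)) · u_j.

Step by step this gives:
  u_1 = (-1, 0, 3, -3)
  u_2 = (18/19, -3, 41/19, 35/19)
  u_3 = (864/341, -8/341, -78/341, -366/341)

Orthogonality check:
  u_2 · u_1 = 0 (should be 0)
  u_3 · u_1 = 0 (should be 0)
  u_3 · u_2 = 0 (should be 0)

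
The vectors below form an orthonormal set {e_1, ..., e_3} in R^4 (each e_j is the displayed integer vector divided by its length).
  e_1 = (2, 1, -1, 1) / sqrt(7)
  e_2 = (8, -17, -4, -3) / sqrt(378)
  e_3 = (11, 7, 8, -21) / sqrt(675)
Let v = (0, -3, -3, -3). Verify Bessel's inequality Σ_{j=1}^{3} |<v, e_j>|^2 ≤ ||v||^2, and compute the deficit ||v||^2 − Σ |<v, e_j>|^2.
Σ |<v, e_j>|^2 = 387/25; ||v||^2 = 27; deficit = 288/25

Write each e_j = u_j / sqrt(<u_j, u_j>) where u_j is the displayed integer vector. Then <v, e_j> = <v, u_j> / sqrt(<u_j, u_j>), so |<v, e_j>|^2 = <v, u_j>^2 / <u_j, u_j>.
Coefficients: <v, e_1> = -3/sqrt(7), <v, e_2> = 72/sqrt(378), <v, e_3> = 18/sqrt(675).
Square and sum: Σ |<v, e_j>|^2 = 387/25.
Compute ||v||^2 = v·v = 27.
Deficit = 27 − 387/25 = 288/25 ≥ 0, confirming Bessel's inequality. (The deficit equals ||v − Σ <v,e_j> e_j||^2, the squared distance from v to span{e_j}.)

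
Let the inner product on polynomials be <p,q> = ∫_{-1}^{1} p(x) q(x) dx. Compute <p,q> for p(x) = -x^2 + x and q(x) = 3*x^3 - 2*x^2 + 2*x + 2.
<p,q> = 2

Expand the product: p(x)·q(x) = -3*x^5 + 5*x^4 - 4*x^3 + 2*x.
∫_{-1}^{1} of each monomial x^k gives [2/(k+1) if k even, 0 if k odd]. Integrating term-by-term (or equivalently evaluating the antiderivative F(x) = -x^6/2 + x^5 - x^4 + x^2 at the endpoints):
  F(1) − F(−1) = 1/2 − (-3/2) = 2.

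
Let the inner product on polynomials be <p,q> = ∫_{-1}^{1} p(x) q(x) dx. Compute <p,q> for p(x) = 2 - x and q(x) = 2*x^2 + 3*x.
<p,q> = 2/3

Expand the product: p(x)·q(x) = -2*x^3 + x^2 + 6*x.
∫_{-1}^{1} of each monomial x^k gives [2/(k+1) if k even, 0 if k odd]. Integrating term-by-term (or equivalently evaluating the antiderivative F(x) = -x^4/2 + x^3/3 + 3*x^2 at the endpoints):
  F(1) − F(−1) = 17/6 − (13/6) = 2/3.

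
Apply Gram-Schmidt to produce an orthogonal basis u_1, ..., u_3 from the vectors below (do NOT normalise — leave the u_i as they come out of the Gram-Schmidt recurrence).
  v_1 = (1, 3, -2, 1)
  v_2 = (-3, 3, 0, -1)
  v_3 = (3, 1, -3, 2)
Orthogonal basis:
  u_1 = (1, 3, -2, 1)
  u_2 = (-10/3, 2, 2/3, -4/3)
  u_3 = (-24/65, -22/65, -42/65, 6/65)

Apply the Gram-Schmidt recurrence
  u_1 = v_1
  u_i = v_i − Σ_{j<i} ((v_i · u_j) / (u_j · u_j)) · u_j.

Step by step this gives:
  u_1 = (1, 3, -2, 1)
  u_2 = (-10/3, 2, 2/3, -4/3)
  u_3 = (-24/65, -22/65, -42/65, 6/65)

Orthogonality check:
  u_2 · u_1 = 0 (should be 0)
  u_3 · u_1 = 0 (should be 0)
  u_3 · u_2 = 0 (should be 0)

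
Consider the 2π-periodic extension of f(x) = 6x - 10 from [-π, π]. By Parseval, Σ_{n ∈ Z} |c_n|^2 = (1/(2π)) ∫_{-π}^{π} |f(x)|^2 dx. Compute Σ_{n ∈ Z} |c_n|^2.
Σ |c_n|^2 = 12π^2 + 100

Expand and integrate term by term over [-π, π]:
  ∫ (6x)^2 dx = 36·(2π^3/3); ∫ 2·6·(-10)·x dx = 0 (odd integrand); ∫ (-10)^2 dx = 100·2π.
So (1/(2π)) ∫_{-π}^{π} (6x - 10)^2 dx = 36π^2/3 + 100 = 12π^2 + 100.
Parseval ⇒ Σ |c_n|^2 = 12π^2 + 100.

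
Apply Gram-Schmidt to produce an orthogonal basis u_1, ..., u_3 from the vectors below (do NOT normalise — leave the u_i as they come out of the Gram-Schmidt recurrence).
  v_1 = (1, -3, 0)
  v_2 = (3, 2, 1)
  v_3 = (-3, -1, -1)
Orthogonal basis:
  u_1 = (1, -3, 0)
  u_2 = (33/10, 11/10, 1)
  u_3 = (3/131, 1/131, -11/131)

Apply the Gram-Schmidt recurrence
  u_1 = v_1
  u_i = v_i − Σ_{j<i} ((v_i · u_j) / (u_j · u_j)) · u_j.

Step by step this gives:
  u_1 = (1, -3, 0)
  u_2 = (33/10, 11/10, 1)
  u_3 = (3/131, 1/131, -11/131)

Orthogonality check:
  u_2 · u_1 = 0 (should be 0)
  u_3 · u_1 = 0 (should be 0)
  u_3 · u_2 = 0 (should be 0)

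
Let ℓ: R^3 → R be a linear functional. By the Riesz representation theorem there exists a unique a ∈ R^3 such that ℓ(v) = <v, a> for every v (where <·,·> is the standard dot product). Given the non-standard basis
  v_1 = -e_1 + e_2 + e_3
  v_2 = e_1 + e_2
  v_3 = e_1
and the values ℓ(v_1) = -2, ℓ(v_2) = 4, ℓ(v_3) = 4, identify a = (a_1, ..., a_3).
a = (4, 0, 2)

Write a = (a_1, ..., a_3) in the standard basis. For each basis vector v_i, ℓ(v_i) = <v_i, a> is a linear equation in the a_j's. Collect the n equations into a matrix system V a = ℓ, where row i of V is v_i (expressed in the standard basis). Since V is invertible (lower-triangular with 1s on the diagonal, up to permutation), solve by back-substitution:
  V =
[[-1, 1, 1],
 [1, 1, 0],
 [1, 0, 0]]
  V a = (-2, 4, 4)
Solving gives a = (4, 0, 2).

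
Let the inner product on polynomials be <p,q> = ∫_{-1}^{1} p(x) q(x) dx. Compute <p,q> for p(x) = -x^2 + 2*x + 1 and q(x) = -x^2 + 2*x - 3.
<p,q> = -8/5

Expand the product: p(x)·q(x) = x^4 - 4*x^3 + 6*x^2 - 4*x - 3.
∫_{-1}^{1} of each monomial x^k gives [2/(k+1) if k even, 0 if k odd]. Integrating term-by-term (or equivalently evaluating the antiderivative F(x) = x^5/5 - x^4 + 2*x^3 - 2*x^2 - 3*x at the endpoints):
  F(1) − F(−1) = -19/5 − (-11/5) = -8/5.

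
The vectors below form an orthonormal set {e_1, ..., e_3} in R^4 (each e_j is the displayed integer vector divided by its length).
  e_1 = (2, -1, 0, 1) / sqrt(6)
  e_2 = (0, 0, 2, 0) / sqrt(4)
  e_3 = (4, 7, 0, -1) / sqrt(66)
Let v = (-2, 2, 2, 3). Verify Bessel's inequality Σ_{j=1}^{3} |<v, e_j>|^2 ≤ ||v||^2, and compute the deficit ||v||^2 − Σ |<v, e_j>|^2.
Σ |<v, e_j>|^2 = 62/11; ||v||^2 = 21; deficit = 169/11

Write each e_j = u_j / sqrt(<u_j, u_j>) where u_j is the displayed integer vector. Then <v, e_j> = <v, u_j> / sqrt(<u_j, u_j>), so |<v, e_j>|^2 = <v, u_j>^2 / <u_j, u_j>.
Coefficients: <v, e_1> = -3/sqrt(6), <v, e_2> = 4/sqrt(4), <v, e_3> = 3/sqrt(66).
Square and sum: Σ |<v, e_j>|^2 = 62/11.
Compute ||v||^2 = v·v = 21.
Deficit = 21 − 62/11 = 169/11 ≥ 0, confirming Bessel's inequality. (The deficit equals ||v − Σ <v,e_j> e_j||^2, the squared distance from v to span{e_j}.)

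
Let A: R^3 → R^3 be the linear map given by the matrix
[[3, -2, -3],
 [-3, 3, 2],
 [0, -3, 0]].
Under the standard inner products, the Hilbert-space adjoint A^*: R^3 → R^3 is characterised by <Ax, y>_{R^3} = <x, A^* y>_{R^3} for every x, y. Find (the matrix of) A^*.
A^* = A^T =
[[3, -3, 0],
 [-2, 3, -3],
 [-3, 2, 0]]

For real matrices with standard dot products, the defining identity <Ax, y> = <x, A^* y> gives (Ax)^T y = x^T (A^*) y, i.e. x^T A^T y = x^T (A^*) y. Since this holds for all x, y, we must have A^* = A^T. Therefore
A^* =
[[3, -3, 0],
 [-2, 3, -3],
 [-3, 2, 0]].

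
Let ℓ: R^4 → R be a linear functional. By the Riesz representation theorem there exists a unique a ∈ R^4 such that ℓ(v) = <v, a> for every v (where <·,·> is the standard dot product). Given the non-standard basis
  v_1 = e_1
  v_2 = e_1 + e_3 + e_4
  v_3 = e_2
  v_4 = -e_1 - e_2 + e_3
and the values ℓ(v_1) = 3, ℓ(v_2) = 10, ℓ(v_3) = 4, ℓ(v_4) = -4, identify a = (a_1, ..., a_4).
a = (3, 4, 3, 4)

Write a = (a_1, ..., a_4) in the standard basis. For each basis vector v_i, ℓ(v_i) = <v_i, a> is a linear equation in the a_j's. Collect the n equations into a matrix system V a = ℓ, where row i of V is v_i (expressed in the standard basis). Since V is invertible (lower-triangular with 1s on the diagonal, up to permutation), solve by back-substitution:
  V =
[[1, 0, 0, 0],
 [1, 0, 1, 1],
 [0, 1, 0, 0],
 [-1, -1, 1, 0]]
  V a = (3, 10, 4, -4)
Solving gives a = (3, 4, 3, 4).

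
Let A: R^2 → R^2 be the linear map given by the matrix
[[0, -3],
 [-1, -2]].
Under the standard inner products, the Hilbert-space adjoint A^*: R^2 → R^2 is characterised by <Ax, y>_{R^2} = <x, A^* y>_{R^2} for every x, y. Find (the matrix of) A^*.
A^* = A^T =
[[0, -1],
 [-3, -2]]

For real matrices with standard dot products, the defining identity <Ax, y> = <x, A^* y> gives (Ax)^T y = x^T (A^*) y, i.e. x^T A^T y = x^T (A^*) y. Since this holds for all x, y, we must have A^* = A^T. Therefore
A^* =
[[0, -1],
 [-3, -2]].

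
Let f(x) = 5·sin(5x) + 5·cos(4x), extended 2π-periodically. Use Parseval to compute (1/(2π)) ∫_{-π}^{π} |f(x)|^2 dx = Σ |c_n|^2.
Σ |c_n|^2 = 25

Expand |f|^2 and use orthogonality of {sin(nx), cos(mx)} on [-π, π]:
  ∫_{-π}^{π} sin(nx)^2 dx = π, ∫ cos(mx)^2 dx = π, and cross terms integrate to 0.
So ∫_{-π}^{π} f(x)^2 dx = 5^2 · π + 5^2 · π = (25 + 25)π.
Divide by 2π: (25 + 25)/2 = 25.
By Parseval, this equals Σ |c_n|^2.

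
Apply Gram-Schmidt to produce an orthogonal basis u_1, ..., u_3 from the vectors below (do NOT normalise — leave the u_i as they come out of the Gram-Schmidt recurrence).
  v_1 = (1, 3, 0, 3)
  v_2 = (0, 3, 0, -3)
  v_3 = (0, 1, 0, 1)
Orthogonal basis:
  u_1 = (1, 3, 0, 3)
  u_2 = (0, 3, 0, -3)
  u_3 = (-6/19, 1/19, 0, 1/19)

Apply the Gram-Schmidt recurrence
  u_1 = v_1
  u_i = v_i − Σ_{j<i} ((v_i · u_j) / (u_j · u_j)) · u_j.

Step by step this gives:
  u_1 = (1, 3, 0, 3)
  u_2 = (0, 3, 0, -3)
  u_3 = (-6/19, 1/19, 0, 1/19)

Orthogonality check:
  u_2 · u_1 = 0 (should be 0)
  u_3 · u_1 = 0 (should be 0)
  u_3 · u_2 = 0 (should be 0)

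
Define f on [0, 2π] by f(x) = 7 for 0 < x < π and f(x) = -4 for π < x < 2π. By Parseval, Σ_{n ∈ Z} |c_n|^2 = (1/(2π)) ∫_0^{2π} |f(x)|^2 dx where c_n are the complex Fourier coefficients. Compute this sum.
Σ |c_n|^2 = 65/2

Parseval equates the L^2 energy of f (normalised by 1/(2π)) with the ℓ^2 sum of its Fourier coefficients: (1/(2π)) ∫_0^{2π} |f|^2 = Σ |c_n|^2.
Compute the left side: (1/(2π)) [∫_0^π 7^2 dx + ∫_π^{2π} (-4)^2 dx] = (1/(2π)) · (49π + 16π) = (49 + 16)/2 = 65/2.
So Σ_{n ∈ Z} |c_n|^2 = 65/2.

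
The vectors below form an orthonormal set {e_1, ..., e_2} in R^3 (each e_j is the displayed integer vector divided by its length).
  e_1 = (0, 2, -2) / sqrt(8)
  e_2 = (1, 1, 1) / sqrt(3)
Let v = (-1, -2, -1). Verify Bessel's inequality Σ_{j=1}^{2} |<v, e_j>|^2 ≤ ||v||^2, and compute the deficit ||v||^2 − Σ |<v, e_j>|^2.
Σ |<v, e_j>|^2 = 35/6; ||v||^2 = 6; deficit = 1/6

Write each e_j = u_j / sqrt(<u_j, u_j>) where u_j is the displayed integer vector. Then <v, e_j> = <v, u_j> / sqrt(<u_j, u_j>), so |<v, e_j>|^2 = <v, u_j>^2 / <u_j, u_j>.
Coefficients: <v, e_1> = -2/sqrt(8), <v, e_2> = -4/sqrt(3).
Square and sum: Σ |<v, e_j>|^2 = 35/6.
Compute ||v||^2 = v·v = 6.
Deficit = 6 − 35/6 = 1/6 ≥ 0, confirming Bessel's inequality. (The deficit equals ||v − Σ <v,e_j> e_j||^2, the squared distance from v to span{e_j}.)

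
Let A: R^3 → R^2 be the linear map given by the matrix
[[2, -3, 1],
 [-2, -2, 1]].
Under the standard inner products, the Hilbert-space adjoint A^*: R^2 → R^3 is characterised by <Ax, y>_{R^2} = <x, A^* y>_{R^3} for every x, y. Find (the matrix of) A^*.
A^* = A^T =
[[2, -2],
 [-3, -2],
 [1, 1]]

For real matrices with standard dot products, the defining identity <Ax, y> = <x, A^* y> gives (Ax)^T y = x^T (A^*) y, i.e. x^T A^T y = x^T (A^*) y. Since this holds for all x, y, we must have A^* = A^T. Therefore
A^* =
[[2, -2],
 [-3, -2],
 [1, 1]].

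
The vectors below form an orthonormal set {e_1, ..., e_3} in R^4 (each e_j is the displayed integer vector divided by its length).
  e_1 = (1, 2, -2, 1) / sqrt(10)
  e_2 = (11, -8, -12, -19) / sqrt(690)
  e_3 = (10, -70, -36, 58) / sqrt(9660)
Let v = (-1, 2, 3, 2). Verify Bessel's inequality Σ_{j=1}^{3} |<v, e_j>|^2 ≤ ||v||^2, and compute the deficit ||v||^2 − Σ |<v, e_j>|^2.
Σ |<v, e_j>|^2 = 594/35; ||v||^2 = 18; deficit = 36/35

Write each e_j = u_j / sqrt(<u_j, u_j>) where u_j is the displayed integer vector. Then <v, e_j> = <v, u_j> / sqrt(<u_j, u_j>), so |<v, e_j>|^2 = <v, u_j>^2 / <u_j, u_j>.
Coefficients: <v, e_1> = -1/sqrt(10), <v, e_2> = -101/sqrt(690), <v, e_3> = -142/sqrt(9660).
Square and sum: Σ |<v, e_j>|^2 = 594/35.
Compute ||v||^2 = v·v = 18.
Deficit = 18 − 594/35 = 36/35 ≥ 0, confirming Bessel's inequality. (The deficit equals ||v − Σ <v,e_j> e_j||^2, the squared distance from v to span{e_j}.)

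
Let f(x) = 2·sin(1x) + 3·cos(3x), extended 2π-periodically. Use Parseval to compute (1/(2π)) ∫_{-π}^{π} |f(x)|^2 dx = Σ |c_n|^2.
Σ |c_n|^2 = 13/2

Expand |f|^2 and use orthogonality of {sin(nx), cos(mx)} on [-π, π]:
  ∫_{-π}^{π} sin(nx)^2 dx = π, ∫ cos(mx)^2 dx = π, and cross terms integrate to 0.
So ∫_{-π}^{π} f(x)^2 dx = 2^2 · π + 3^2 · π = (4 + 9)π.
Divide by 2π: (4 + 9)/2 = 13/2.
By Parseval, this equals Σ |c_n|^2.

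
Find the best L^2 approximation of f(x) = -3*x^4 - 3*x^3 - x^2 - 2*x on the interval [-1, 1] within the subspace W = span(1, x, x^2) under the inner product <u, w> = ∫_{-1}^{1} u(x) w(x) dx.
g(x) = -25*x^2/7 - 19*x/5 + 9/35

The best approximation g ∈ W is the orthogonal projection of f onto W. Writing g = a_0 + a_1 x + a_2 x^2, the coefficients solve the normal equations G · a = b where
  G_{ij} = <φ_i, φ_j> and b_i = <f, φ_i>, with φ_0 = 1, φ_1 = x, φ_2 = x^2.
G =
  [2, 0, 2/3]
  [0, 2/3, 0]
  [2/3, 0, 2/5],
b = (-28/15, -38/15, -44/35).
Solving gives a_0 = 9/35, a_1 = -19/5, a_2 = -25/7, so
  g(x) = -25*x^2/7 - 19*x/5 + 9/35.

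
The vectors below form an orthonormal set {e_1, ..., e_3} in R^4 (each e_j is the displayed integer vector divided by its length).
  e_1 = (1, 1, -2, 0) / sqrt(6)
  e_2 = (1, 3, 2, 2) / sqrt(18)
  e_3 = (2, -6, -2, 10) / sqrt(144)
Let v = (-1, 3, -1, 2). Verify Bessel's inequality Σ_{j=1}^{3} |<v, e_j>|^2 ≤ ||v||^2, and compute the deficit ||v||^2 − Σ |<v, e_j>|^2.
Σ |<v, e_j>|^2 = 33/4; ||v||^2 = 15; deficit = 27/4

Write each e_j = u_j / sqrt(<u_j, u_j>) where u_j is the displayed integer vector. Then <v, e_j> = <v, u_j> / sqrt(<u_j, u_j>), so |<v, e_j>|^2 = <v, u_j>^2 / <u_j, u_j>.
Coefficients: <v, e_1> = 4/sqrt(6), <v, e_2> = 10/sqrt(18), <v, e_3> = 2/sqrt(144).
Square and sum: Σ |<v, e_j>|^2 = 33/4.
Compute ||v||^2 = v·v = 15.
Deficit = 15 − 33/4 = 27/4 ≥ 0, confirming Bessel's inequality. (The deficit equals ||v − Σ <v,e_j> e_j||^2, the squared distance from v to span{e_j}.)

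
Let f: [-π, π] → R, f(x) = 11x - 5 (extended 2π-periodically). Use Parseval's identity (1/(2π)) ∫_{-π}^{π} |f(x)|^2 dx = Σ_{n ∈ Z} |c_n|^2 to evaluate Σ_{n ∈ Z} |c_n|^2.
Σ |c_n|^2 = 121π^2/3 + 25

Expand and integrate term by term over [-π, π]:
  ∫ (11x)^2 dx = 121·(2π^3/3); ∫ 2·11·(-5)·x dx = 0 (odd integrand); ∫ (-5)^2 dx = 25·2π.
So (1/(2π)) ∫_{-π}^{π} (11x - 5)^2 dx = 121π^2/3 + 25 = 121π^2/3 + 25.
Parseval ⇒ Σ |c_n|^2 = 121π^2/3 + 25.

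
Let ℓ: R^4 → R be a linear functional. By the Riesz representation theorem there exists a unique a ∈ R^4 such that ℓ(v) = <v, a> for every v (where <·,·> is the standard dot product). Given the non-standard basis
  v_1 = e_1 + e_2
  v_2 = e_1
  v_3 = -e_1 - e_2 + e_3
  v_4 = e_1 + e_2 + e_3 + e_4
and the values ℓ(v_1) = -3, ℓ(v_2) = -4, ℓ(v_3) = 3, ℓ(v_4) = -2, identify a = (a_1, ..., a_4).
a = (-4, 1, 0, 1)

Write a = (a_1, ..., a_4) in the standard basis. For each basis vector v_i, ℓ(v_i) = <v_i, a> is a linear equation in the a_j's. Collect the n equations into a matrix system V a = ℓ, where row i of V is v_i (expressed in the standard basis). Since V is invertible (lower-triangular with 1s on the diagonal, up to permutation), solve by back-substitution:
  V =
[[1, 1, 0, 0],
 [1, 0, 0, 0],
 [-1, -1, 1, 0],
 [1, 1, 1, 1]]
  V a = (-3, -4, 3, -2)
Solving gives a = (-4, 1, 0, 1).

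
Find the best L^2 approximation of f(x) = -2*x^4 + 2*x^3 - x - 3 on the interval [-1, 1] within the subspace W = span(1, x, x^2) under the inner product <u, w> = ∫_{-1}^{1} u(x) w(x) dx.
g(x) = -12*x^2/7 + x/5 - 99/35

The best approximation g ∈ W is the orthogonal projection of f onto W. Writing g = a_0 + a_1 x + a_2 x^2, the coefficients solve the normal equations G · a = b where
  G_{ij} = <φ_i, φ_j> and b_i = <f, φ_i>, with φ_0 = 1, φ_1 = x, φ_2 = x^2.
G =
  [2, 0, 2/3]
  [0, 2/3, 0]
  [2/3, 0, 2/5],
b = (-34/5, 2/15, -18/7).
Solving gives a_0 = -99/35, a_1 = 1/5, a_2 = -12/7, so
  g(x) = -12*x^2/7 + x/5 - 99/35.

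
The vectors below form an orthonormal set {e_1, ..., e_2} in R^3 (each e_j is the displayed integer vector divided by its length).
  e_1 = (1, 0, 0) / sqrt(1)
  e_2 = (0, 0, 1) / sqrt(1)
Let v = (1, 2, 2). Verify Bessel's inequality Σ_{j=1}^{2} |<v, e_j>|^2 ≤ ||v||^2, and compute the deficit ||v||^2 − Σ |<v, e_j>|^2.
Σ |<v, e_j>|^2 = 5; ||v||^2 = 9; deficit = 4

Write each e_j = u_j / sqrt(<u_j, u_j>) where u_j is the displayed integer vector. Then <v, e_j> = <v, u_j> / sqrt(<u_j, u_j>), so |<v, e_j>|^2 = <v, u_j>^2 / <u_j, u_j>.
Coefficients: <v, e_1> = 1/sqrt(1), <v, e_2> = 2/sqrt(1).
Square and sum: Σ |<v, e_j>|^2 = 5.
Compute ||v||^2 = v·v = 9.
Deficit = 9 − 5 = 4 ≥ 0, confirming Bessel's inequality. (The deficit equals ||v − Σ <v,e_j> e_j||^2, the squared distance from v to span{e_j}.)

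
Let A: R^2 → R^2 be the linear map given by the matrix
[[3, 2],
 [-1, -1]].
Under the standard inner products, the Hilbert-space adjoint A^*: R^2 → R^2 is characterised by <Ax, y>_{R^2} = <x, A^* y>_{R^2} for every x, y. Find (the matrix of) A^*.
A^* = A^T =
[[3, -1],
 [2, -1]]

For real matrices with standard dot products, the defining identity <Ax, y> = <x, A^* y> gives (Ax)^T y = x^T (A^*) y, i.e. x^T A^T y = x^T (A^*) y. Since this holds for all x, y, we must have A^* = A^T. Therefore
A^* =
[[3, -1],
 [2, -1]].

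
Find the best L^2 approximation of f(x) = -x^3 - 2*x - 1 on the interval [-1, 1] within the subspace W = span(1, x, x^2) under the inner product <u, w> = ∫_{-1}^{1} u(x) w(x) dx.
g(x) = -13*x/5 - 1

The best approximation g ∈ W is the orthogonal projection of f onto W. Writing g = a_0 + a_1 x + a_2 x^2, the coefficients solve the normal equations G · a = b where
  G_{ij} = <φ_i, φ_j> and b_i = <f, φ_i>, with φ_0 = 1, φ_1 = x, φ_2 = x^2.
G =
  [2, 0, 2/3]
  [0, 2/3, 0]
  [2/3, 0, 2/5],
b = (-2, -26/15, -2/3).
Solving gives a_0 = -1, a_1 = -13/5, a_2 = 0, so
  g(x) = -13*x/5 - 1.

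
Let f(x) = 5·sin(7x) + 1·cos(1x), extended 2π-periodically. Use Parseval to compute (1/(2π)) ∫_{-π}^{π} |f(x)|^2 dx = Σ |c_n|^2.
Σ |c_n|^2 = 13

Expand |f|^2 and use orthogonality of {sin(nx), cos(mx)} on [-π, π]:
  ∫_{-π}^{π} sin(nx)^2 dx = π, ∫ cos(mx)^2 dx = π, and cross terms integrate to 0.
So ∫_{-π}^{π} f(x)^2 dx = 5^2 · π + 1^2 · π = (25 + 1)π.
Divide by 2π: (25 + 1)/2 = 13.
By Parseval, this equals Σ |c_n|^2.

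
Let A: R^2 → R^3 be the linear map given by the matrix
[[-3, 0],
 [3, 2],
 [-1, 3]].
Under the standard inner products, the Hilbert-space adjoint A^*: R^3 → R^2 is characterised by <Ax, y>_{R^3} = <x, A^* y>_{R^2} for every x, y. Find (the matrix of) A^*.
A^* = A^T =
[[-3, 3, -1],
 [0, 2, 3]]

For real matrices with standard dot products, the defining identity <Ax, y> = <x, A^* y> gives (Ax)^T y = x^T (A^*) y, i.e. x^T A^T y = x^T (A^*) y. Since this holds for all x, y, we must have A^* = A^T. Therefore
A^* =
[[-3, 3, -1],
 [0, 2, 3]].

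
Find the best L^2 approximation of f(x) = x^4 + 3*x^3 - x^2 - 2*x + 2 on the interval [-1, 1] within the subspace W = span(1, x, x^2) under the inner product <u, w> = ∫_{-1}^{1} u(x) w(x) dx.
g(x) = -x^2/7 - x/5 + 67/35

The best approximation g ∈ W is the orthogonal projection of f onto W. Writing g = a_0 + a_1 x + a_2 x^2, the coefficients solve the normal equations G · a = b where
  G_{ij} = <φ_i, φ_j> and b_i = <f, φ_i>, with φ_0 = 1, φ_1 = x, φ_2 = x^2.
G =
  [2, 0, 2/3]
  [0, 2/3, 0]
  [2/3, 0, 2/5],
b = (56/15, -2/15, 128/105).
Solving gives a_0 = 67/35, a_1 = -1/5, a_2 = -1/7, so
  g(x) = -x^2/7 - x/5 + 67/35.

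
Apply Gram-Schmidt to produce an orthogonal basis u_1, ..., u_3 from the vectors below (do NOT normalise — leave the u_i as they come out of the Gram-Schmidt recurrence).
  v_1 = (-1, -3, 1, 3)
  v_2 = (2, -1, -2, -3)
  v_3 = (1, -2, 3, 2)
Orthogonal basis:
  u_1 = (-1, -3, 1, 3)
  u_2 = (3/2, -5/2, -3/2, -3/2)
  u_3 = (118/65, -6/65, 142/65, -14/65)

Apply the Gram-Schmidt recurrence
  u_1 = v_1
  u_i = v_i − Σ_{j<i} ((v_i · u_j) / (u_j · u_j)) · u_j.

Step by step this gives:
  u_1 = (-1, -3, 1, 3)
  u_2 = (3/2, -5/2, -3/2, -3/2)
  u_3 = (118/65, -6/65, 142/65, -14/65)

Orthogonality check:
  u_2 · u_1 = 0 (should be 0)
  u_3 · u_1 = 0 (should be 0)
  u_3 · u_2 = 0 (should be 0)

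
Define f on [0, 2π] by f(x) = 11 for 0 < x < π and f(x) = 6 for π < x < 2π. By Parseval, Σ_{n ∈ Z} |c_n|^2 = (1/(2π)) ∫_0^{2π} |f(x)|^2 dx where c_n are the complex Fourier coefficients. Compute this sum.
Σ |c_n|^2 = 157/2

Parseval equates the L^2 energy of f (normalised by 1/(2π)) with the ℓ^2 sum of its Fourier coefficients: (1/(2π)) ∫_0^{2π} |f|^2 = Σ |c_n|^2.
Compute the left side: (1/(2π)) [∫_0^π 11^2 dx + ∫_π^{2π} 6^2 dx] = (1/(2π)) · (121π + 36π) = (121 + 36)/2 = 157/2.
So Σ_{n ∈ Z} |c_n|^2 = 157/2.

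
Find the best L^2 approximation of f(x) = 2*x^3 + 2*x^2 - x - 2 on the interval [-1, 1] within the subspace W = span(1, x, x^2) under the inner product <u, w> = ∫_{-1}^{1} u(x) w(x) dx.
g(x) = 2*x^2 + x/5 - 2

The best approximation g ∈ W is the orthogonal projection of f onto W. Writing g = a_0 + a_1 x + a_2 x^2, the coefficients solve the normal equations G · a = b where
  G_{ij} = <φ_i, φ_j> and b_i = <f, φ_i>, with φ_0 = 1, φ_1 = x, φ_2 = x^2.
G =
  [2, 0, 2/3]
  [0, 2/3, 0]
  [2/3, 0, 2/5],
b = (-8/3, 2/15, -8/15).
Solving gives a_0 = -2, a_1 = 1/5, a_2 = 2, so
  g(x) = 2*x^2 + x/5 - 2.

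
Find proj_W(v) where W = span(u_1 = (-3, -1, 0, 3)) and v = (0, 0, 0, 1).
proj_W(v) = (-9/19, -3/19, 0, 9/19)

Set up U = [u_1 | ... | u_1] ∈ R^(4×1). The projector onto W = col(U) is P = U (U^T U)^(-1) U^T.
Compute U^T U =
  [19],
and U^T v = (3).
Solve U^T U · c = U^T v for the coefficients: c = (3/19). The projection is proj_W(v) = U c.
Check: (v - proj_W(v)) · u_1 = 0  (should be 0).
Result: proj_W(v) = (-9/19, -3/19, 0, 9/19).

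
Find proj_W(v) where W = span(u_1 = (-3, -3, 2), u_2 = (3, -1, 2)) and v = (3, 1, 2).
proj_W(v) = (63/19, 1/19, 20/19)

Set up U = [u_1 | ... | u_2] ∈ R^(3×2). The projector onto W = col(U) is P = U (U^T U)^(-1) U^T.
Compute U^T U =
  [22, -2]
  [-2, 14],
and U^T v = (-8, 12).
Solve U^T U · c = U^T v for the coefficients: c = (-11/38, 31/38). The projection is proj_W(v) = U c.
Check: (v - proj_W(v)) · u_1 = 0  (should be 0).
Check: (v - proj_W(v)) · u_2 = 0  (should be 0).
Result: proj_W(v) = (63/19, 1/19, 20/19).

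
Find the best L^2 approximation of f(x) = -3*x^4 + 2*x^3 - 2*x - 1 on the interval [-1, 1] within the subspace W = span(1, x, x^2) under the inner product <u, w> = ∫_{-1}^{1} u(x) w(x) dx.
g(x) = -18*x^2/7 - 4*x/5 - 26/35

The best approximation g ∈ W is the orthogonal projection of f onto W. Writing g = a_0 + a_1 x + a_2 x^2, the coefficients solve the normal equations G · a = b where
  G_{ij} = <φ_i, φ_j> and b_i = <f, φ_i>, with φ_0 = 1, φ_1 = x, φ_2 = x^2.
G =
  [2, 0, 2/3]
  [0, 2/3, 0]
  [2/3, 0, 2/5],
b = (-16/5, -8/15, -32/21).
Solving gives a_0 = -26/35, a_1 = -4/5, a_2 = -18/7, so
  g(x) = -18*x^2/7 - 4*x/5 - 26/35.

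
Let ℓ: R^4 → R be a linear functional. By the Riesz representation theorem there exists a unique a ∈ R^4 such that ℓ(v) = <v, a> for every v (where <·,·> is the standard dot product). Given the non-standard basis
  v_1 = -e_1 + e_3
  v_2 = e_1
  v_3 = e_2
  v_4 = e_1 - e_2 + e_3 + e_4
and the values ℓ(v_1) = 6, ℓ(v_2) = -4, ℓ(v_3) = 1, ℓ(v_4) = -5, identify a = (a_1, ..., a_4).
a = (-4, 1, 2, -2)

Write a = (a_1, ..., a_4) in the standard basis. For each basis vector v_i, ℓ(v_i) = <v_i, a> is a linear equation in the a_j's. Collect the n equations into a matrix system V a = ℓ, where row i of V is v_i (expressed in the standard basis). Since V is invertible (lower-triangular with 1s on the diagonal, up to permutation), solve by back-substitution:
  V =
[[-1, 0, 1, 0],
 [1, 0, 0, 0],
 [0, 1, 0, 0],
 [1, -1, 1, 1]]
  V a = (6, -4, 1, -5)
Solving gives a = (-4, 1, 2, -2).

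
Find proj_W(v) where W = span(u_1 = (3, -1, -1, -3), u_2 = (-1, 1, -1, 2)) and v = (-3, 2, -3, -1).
proj_W(v) = (-18/59, 56/59, -94/59, 93/59)

Set up U = [u_1 | ... | u_2] ∈ R^(4×2). The projector onto W = col(U) is P = U (U^T U)^(-1) U^T.
Compute U^T U =
  [20, -9]
  [-9, 7],
and U^T v = (-5, 6).
Solve U^T U · c = U^T v for the coefficients: c = (19/59, 75/59). The projection is proj_W(v) = U c.
Check: (v - proj_W(v)) · u_1 = 0  (should be 0).
Check: (v - proj_W(v)) · u_2 = 0  (should be 0).
Result: proj_W(v) = (-18/59, 56/59, -94/59, 93/59).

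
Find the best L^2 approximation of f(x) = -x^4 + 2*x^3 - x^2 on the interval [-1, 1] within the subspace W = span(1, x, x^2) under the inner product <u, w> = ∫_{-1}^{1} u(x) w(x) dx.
g(x) = -13*x^2/7 + 6*x/5 + 3/35

The best approximation g ∈ W is the orthogonal projection of f onto W. Writing g = a_0 + a_1 x + a_2 x^2, the coefficients solve the normal equations G · a = b where
  G_{ij} = <φ_i, φ_j> and b_i = <f, φ_i>, with φ_0 = 1, φ_1 = x, φ_2 = x^2.
G =
  [2, 0, 2/3]
  [0, 2/3, 0]
  [2/3, 0, 2/5],
b = (-16/15, 4/5, -24/35).
Solving gives a_0 = 3/35, a_1 = 6/5, a_2 = -13/7, so
  g(x) = -13*x^2/7 + 6*x/5 + 3/35.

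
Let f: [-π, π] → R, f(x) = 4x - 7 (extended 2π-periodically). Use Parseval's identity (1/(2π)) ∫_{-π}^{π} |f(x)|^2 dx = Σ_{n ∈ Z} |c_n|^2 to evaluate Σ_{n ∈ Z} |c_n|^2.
Σ |c_n|^2 = 16π^2/3 + 49

Expand and integrate term by term over [-π, π]:
  ∫ (4x)^2 dx = 16·(2π^3/3); ∫ 2·4·(-7)·x dx = 0 (odd integrand); ∫ (-7)^2 dx = 49·2π.
So (1/(2π)) ∫_{-π}^{π} (4x - 7)^2 dx = 16π^2/3 + 49 = 16π^2/3 + 49.
Parseval ⇒ Σ |c_n|^2 = 16π^2/3 + 49.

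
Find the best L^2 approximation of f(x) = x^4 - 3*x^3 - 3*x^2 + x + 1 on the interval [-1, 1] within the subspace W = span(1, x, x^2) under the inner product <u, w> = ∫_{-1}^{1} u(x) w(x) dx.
g(x) = -15*x^2/7 - 4*x/5 + 32/35

The best approximation g ∈ W is the orthogonal projection of f onto W. Writing g = a_0 + a_1 x + a_2 x^2, the coefficients solve the normal equations G · a = b where
  G_{ij} = <φ_i, φ_j> and b_i = <f, φ_i>, with φ_0 = 1, φ_1 = x, φ_2 = x^2.
G =
  [2, 0, 2/3]
  [0, 2/3, 0]
  [2/3, 0, 2/5],
b = (2/5, -8/15, -26/105).
Solving gives a_0 = 32/35, a_1 = -4/5, a_2 = -15/7, so
  g(x) = -15*x^2/7 - 4*x/5 + 32/35.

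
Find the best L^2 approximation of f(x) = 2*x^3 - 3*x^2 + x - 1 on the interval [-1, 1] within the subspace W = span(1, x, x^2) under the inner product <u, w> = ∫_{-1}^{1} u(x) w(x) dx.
g(x) = -3*x^2 + 11*x/5 - 1

The best approximation g ∈ W is the orthogonal projection of f onto W. Writing g = a_0 + a_1 x + a_2 x^2, the coefficients solve the normal equations G · a = b where
  G_{ij} = <φ_i, φ_j> and b_i = <f, φ_i>, with φ_0 = 1, φ_1 = x, φ_2 = x^2.
G =
  [2, 0, 2/3]
  [0, 2/3, 0]
  [2/3, 0, 2/5],
b = (-4, 22/15, -28/15).
Solving gives a_0 = -1, a_1 = 11/5, a_2 = -3, so
  g(x) = -3*x^2 + 11*x/5 - 1.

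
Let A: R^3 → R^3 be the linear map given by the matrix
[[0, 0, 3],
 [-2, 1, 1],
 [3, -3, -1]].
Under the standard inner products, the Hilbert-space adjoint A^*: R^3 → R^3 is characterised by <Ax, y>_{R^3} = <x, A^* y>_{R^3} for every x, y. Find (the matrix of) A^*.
A^* = A^T =
[[0, -2, 3],
 [0, 1, -3],
 [3, 1, -1]]

For real matrices with standard dot products, the defining identity <Ax, y> = <x, A^* y> gives (Ax)^T y = x^T (A^*) y, i.e. x^T A^T y = x^T (A^*) y. Since this holds for all x, y, we must have A^* = A^T. Therefore
A^* =
[[0, -2, 3],
 [0, 1, -3],
 [3, 1, -1]].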